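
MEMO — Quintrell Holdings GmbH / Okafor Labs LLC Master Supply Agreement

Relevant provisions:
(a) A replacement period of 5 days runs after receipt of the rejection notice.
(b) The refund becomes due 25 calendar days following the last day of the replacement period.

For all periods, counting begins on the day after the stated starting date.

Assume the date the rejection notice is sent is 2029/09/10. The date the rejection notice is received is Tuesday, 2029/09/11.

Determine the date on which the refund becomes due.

The last day of the replacement period: 5 calendar days after 2029/09/11 is 2029/09/16.
The date on which the refund becomes due: 2029/09/16 + 25 days = 2029/10/11.

2029/10/11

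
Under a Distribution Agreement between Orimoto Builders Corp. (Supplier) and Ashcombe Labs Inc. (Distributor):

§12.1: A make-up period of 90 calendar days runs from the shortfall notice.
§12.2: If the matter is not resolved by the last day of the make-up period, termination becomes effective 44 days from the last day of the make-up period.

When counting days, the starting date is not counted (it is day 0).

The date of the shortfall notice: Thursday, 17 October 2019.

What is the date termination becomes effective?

The last day of the make-up period: 17 October 2019 + 90 days = 15 January 2020.
The date termination becomes effective: 15 January 2020 + 44 days = 28 February 2020.

28 February 2020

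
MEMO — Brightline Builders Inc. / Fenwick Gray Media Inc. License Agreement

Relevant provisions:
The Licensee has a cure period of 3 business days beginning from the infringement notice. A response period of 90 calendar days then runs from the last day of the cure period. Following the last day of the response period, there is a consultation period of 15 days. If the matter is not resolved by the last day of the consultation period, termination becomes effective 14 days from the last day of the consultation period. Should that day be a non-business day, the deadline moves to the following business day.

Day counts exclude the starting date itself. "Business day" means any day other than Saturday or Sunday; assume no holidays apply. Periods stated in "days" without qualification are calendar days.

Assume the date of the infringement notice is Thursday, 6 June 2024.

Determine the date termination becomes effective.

The last day of the cure period: 3 business days after Thursday, 6 June 2024, skipping weekends — Jun 7, Jun 10, Jun 11 — lands on Tuesday, 11 June 2024.
The last day of the response period: 11 June 2024 + 90 days = 9 September 2024.
The last day of the consultation period: 9 September 2024 + 15 days = 24 September 2024.
The date termination becomes effective: 24 September 2024 + 14 days = 8 October 2024. 8 October 2024 is a Tuesday, so no roll-forward applies.

8 October 2024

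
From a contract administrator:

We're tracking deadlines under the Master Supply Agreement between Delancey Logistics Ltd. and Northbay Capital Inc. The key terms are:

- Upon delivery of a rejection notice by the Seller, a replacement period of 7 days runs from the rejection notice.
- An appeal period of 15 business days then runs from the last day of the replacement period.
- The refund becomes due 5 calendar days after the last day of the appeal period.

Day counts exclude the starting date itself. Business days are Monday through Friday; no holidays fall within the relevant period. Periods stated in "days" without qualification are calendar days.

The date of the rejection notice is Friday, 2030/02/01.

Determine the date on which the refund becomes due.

The last day of the replacement period: 2030/02/01 + 7 days = 2030/02/08.
From Friday, 2030/02/08, 15 business days (Feb 11, Feb 12, Feb 13, Feb 14, …, Feb 27, Feb 28, Mar 1, skipping weekends) brings us to Friday, 2030/03/01, which is the last day of the appeal period.
Adding 5 calendar days to 2030/03/01 gives 2030/03/06, which is the date on which the refund becomes due.

2030/03/06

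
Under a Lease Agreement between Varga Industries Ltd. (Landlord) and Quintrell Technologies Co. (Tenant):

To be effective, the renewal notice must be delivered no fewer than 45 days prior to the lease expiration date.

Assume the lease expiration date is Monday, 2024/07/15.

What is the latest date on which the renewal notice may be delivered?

2024/07/15 minus 45 days is 2024/05/31.

2024/05/31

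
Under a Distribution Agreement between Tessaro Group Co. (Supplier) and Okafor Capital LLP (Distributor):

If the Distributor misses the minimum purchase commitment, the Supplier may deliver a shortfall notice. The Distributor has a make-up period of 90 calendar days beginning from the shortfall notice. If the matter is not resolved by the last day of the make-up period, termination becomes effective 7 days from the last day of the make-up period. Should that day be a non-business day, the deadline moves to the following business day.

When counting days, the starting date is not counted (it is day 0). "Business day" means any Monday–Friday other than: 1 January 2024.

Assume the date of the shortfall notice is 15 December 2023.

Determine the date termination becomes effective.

21 March 2024

The last day of the make-up period: 15 December 2023 + 90 days = 14 March 2024.
Adding 7 calendar days to 14 March 2024 gives 21 March 2024, which is the date termination becomes effective. 21 March 2024 is a Thursday and is not a listed holiday, so no roll-forward applies.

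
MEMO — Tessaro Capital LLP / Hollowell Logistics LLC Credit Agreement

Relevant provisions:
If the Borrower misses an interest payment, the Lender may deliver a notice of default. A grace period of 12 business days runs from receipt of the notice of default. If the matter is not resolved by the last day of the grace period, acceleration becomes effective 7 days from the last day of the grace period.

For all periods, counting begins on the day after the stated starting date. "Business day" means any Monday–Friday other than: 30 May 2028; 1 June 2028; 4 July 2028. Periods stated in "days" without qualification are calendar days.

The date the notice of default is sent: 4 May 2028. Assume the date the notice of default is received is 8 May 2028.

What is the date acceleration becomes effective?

31 May 2028

The last day of the grace period: 12 business days after Monday, 8 May 2028, skipping weekends — May 9, May 10, May 11, May 12, …, May 22, May 23, May 24 — lands on Wednesday, 24 May 2028.
Adding 7 calendar days to 24 May 2028 gives 31 May 2028, which is the date acceleration becomes effective.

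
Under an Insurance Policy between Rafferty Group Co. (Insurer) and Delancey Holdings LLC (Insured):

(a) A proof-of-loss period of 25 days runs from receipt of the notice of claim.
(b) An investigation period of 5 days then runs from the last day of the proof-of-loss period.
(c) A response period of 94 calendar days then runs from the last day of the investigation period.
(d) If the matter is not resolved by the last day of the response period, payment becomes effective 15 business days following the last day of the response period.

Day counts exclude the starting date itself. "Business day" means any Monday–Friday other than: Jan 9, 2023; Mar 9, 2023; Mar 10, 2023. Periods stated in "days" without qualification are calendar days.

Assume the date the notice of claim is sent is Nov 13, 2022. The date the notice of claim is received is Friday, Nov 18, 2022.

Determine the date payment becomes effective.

Apr 12, 2023

Adding 25 calendar days to Nov 18, 2022 gives Dec 13, 2022, which is the last day of the proof-of-loss period.
The last day of the investigation period: 5 calendar days after Dec 13, 2022 is Dec 18, 2022.
The last day of the response period: Dec 18, 2022 + 94 days = Mar 22, 2023.
The date payment becomes effective: 15 business days after Wednesday, Mar 22, 2023, skipping weekends — Mar 23, Mar 24, Mar 27, Mar 28, …, Apr 10, Apr 11, Apr 12 — lands on Wednesday, Apr 12, 2023.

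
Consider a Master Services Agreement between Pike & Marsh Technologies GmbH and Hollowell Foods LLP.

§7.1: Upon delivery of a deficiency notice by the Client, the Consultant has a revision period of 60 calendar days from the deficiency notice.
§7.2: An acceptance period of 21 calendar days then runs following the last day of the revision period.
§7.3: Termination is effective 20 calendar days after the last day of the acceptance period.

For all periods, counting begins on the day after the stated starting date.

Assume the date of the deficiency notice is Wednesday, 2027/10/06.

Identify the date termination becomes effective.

The last day of the revision period: 60 calendar days after 2027/10/06 is 2027/12/05.
Adding 21 calendar days to 2027/12/05 gives 2027/12/26, which is the last day of the acceptance period.
Adding 20 calendar days to 2027/12/26 gives 2028/01/15, which is the date termination becomes effective.

2028/01/15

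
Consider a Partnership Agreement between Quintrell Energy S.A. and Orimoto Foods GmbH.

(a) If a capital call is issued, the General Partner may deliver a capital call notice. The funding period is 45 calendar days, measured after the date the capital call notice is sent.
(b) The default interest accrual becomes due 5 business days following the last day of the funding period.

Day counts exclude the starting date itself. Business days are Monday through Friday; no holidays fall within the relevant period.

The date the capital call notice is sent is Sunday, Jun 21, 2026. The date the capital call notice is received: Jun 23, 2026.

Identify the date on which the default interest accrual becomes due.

Aug 12, 2026

The last day of the funding period: Jun 21, 2026 + 45 days = Aug 5, 2026.
From Wednesday, Aug 5, 2026, 5 business days (Aug 6, Aug 7, Aug 10, Aug 11, Aug 12, skipping weekends) brings us to Wednesday, Aug 12, 2026, which is the date on which the default interest accrual becomes due.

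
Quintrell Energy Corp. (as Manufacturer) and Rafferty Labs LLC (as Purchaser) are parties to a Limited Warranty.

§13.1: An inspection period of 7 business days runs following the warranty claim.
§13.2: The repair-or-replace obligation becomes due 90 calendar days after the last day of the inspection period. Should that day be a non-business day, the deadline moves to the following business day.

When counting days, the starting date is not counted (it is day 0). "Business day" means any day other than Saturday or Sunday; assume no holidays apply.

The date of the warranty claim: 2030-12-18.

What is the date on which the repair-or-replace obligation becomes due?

2031-03-27

The last day of the inspection period: 7 business days after Wednesday, 2030-12-18, skipping weekends — Dec 19, Dec 20, Dec 23, Dec 24, Dec 25, Dec 26, Dec 27 — lands on Friday, 2030-12-27.
The date on which the repair-or-replace obligation becomes due: 90 calendar days after 2030-12-27 is 2031-03-27. 2031-03-27 is a Thursday, so no roll-forward applies.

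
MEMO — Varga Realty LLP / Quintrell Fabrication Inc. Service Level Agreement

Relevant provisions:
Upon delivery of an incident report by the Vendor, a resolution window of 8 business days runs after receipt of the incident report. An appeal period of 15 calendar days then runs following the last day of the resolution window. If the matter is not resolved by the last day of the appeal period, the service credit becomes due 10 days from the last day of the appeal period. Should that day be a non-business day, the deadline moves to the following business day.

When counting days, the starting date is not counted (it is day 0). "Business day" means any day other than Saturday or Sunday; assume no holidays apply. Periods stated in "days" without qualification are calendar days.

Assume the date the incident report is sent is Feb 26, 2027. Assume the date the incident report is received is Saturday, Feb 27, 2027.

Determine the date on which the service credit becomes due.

Apr 5, 2027

The last day of the resolution window: 8 business days after Saturday, Feb 27, 2027, skipping weekends — Mar 1, Mar 2, Mar 3, Mar 4, Mar 5, Mar 8, Mar 9, Mar 10 — lands on Wednesday, Mar 10, 2027.
The last day of the appeal period: 15 calendar days after Mar 10, 2027 is Mar 25, 2027.
Adding 10 calendar days to Mar 25, 2027 gives Apr 4, 2027, which is the date on which the service credit becomes due. That falls on a Sunday, so it rolls to the next business day, Monday, Apr 5, 2027.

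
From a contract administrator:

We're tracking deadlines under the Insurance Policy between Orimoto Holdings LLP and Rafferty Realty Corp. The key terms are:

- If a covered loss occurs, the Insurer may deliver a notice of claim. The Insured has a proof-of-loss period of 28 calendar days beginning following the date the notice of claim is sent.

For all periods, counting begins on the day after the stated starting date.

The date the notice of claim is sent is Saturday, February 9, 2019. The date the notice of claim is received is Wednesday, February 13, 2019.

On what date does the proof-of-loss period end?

Adding 28 calendar days to February 9, 2019 gives March 9, 2019, which is the last day of the proof-of-loss period.

March 9, 2019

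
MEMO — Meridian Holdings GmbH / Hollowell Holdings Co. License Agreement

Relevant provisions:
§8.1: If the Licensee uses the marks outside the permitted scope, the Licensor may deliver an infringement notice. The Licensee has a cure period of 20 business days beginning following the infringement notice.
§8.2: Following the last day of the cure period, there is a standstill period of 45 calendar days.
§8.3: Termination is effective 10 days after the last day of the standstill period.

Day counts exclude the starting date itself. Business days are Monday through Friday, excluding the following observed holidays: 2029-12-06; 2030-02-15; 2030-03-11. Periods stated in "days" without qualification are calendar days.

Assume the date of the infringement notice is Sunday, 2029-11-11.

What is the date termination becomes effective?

From Sunday, 2029-11-11, 20 business days (Nov 12, Nov 13, Nov 14, Nov 15, …, Dec 5, Dec 7, Dec 10, skipping weekends and the listed holiday on Dec 6) brings us to Monday, 2029-12-10, which is the last day of the cure period.
The last day of the standstill period: 45 calendar days after 2029-12-10 is 2030-01-24.
The date termination becomes effective: 2030-01-24 + 10 days = 2030-02-03.

2030-02-03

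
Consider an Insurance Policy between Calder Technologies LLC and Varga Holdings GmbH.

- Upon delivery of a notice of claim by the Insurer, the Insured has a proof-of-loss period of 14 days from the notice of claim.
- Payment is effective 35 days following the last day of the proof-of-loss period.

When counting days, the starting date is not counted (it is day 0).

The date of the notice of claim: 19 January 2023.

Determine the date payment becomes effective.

The last day of the proof-of-loss period: 14 calendar days after 19 January 2023 is 2 February 2023.
Adding 35 calendar days to 2 February 2023 gives 9 March 2023, which is the date payment becomes effective.

9 March 2023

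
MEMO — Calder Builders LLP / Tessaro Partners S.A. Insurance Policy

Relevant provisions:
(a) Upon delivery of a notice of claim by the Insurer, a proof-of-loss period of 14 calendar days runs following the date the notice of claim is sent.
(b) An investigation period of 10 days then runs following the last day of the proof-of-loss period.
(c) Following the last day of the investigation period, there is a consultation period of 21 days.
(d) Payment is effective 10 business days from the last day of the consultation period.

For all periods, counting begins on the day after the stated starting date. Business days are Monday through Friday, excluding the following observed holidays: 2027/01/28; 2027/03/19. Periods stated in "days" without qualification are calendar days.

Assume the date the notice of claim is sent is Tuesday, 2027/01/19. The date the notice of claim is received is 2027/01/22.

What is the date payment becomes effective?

2027/03/22

Adding 14 calendar days to 2027/01/19 gives 2027/02/02, which is the last day of the proof-of-loss period.
The last day of the investigation period: 10 calendar days after 2027/02/02 is 2027/02/12.
The last day of the consultation period: 21 calendar days after 2027/02/12 is 2027/03/05.
The date payment becomes effective: 10 business days after Friday, 2027/03/05, skipping weekends and the listed holiday on Mar 19 — Mar 8, Mar 9, Mar 10, Mar 11, Mar 12, Mar 15, Mar 16, Mar 17, Mar 18, Mar 22 — lands on Monday, 2027/03/22.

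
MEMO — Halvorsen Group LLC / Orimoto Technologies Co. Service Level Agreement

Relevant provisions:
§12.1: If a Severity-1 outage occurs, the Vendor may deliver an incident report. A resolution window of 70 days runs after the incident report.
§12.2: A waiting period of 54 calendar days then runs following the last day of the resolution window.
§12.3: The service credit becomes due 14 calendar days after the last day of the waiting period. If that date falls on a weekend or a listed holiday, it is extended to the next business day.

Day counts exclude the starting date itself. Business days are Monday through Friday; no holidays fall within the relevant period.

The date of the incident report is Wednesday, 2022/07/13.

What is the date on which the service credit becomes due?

Adding 70 calendar days to 2022/07/13 gives 2022/09/21, which is the last day of the resolution window.
The last day of the waiting period: 54 calendar days after 2022/09/21 is 2022/11/14.
The date on which the service credit becomes due: 14 calendar days after 2022/11/14 is 2022/11/28. 2022/11/28 is a Monday, so no roll-forward applies.

2022/11/28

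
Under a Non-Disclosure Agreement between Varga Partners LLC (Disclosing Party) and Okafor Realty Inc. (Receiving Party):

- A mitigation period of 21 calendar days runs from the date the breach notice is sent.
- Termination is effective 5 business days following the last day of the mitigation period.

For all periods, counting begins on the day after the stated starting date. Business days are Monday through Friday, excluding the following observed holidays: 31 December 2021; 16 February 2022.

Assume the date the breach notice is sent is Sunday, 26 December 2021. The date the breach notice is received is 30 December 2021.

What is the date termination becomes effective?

Adding 21 calendar days to 26 December 2021 gives 16 January 2022, which is the last day of the mitigation period.
The date termination becomes effective: 5 business days after Sunday, 16 January 2022, skipping weekends — Jan 17, Jan 18, Jan 19, Jan 20, Jan 21 — lands on Friday, 21 January 2022.

21 January 2022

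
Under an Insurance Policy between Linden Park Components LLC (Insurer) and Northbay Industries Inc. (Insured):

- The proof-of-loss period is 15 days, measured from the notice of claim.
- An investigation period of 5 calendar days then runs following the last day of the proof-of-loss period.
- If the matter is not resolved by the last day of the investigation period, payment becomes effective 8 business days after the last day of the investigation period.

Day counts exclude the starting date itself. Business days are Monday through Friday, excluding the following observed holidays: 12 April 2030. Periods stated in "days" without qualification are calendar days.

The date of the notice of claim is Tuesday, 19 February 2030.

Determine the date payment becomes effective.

The last day of the proof-of-loss period: 15 calendar days after 19 February 2030 is 6 March 2030.
Adding 5 calendar days to 6 March 2030 gives 11 March 2030, which is the last day of the investigation period.
From Monday, 11 March 2030, 8 business days (Mar 12, Mar 13, Mar 14, Mar 15, Mar 18, Mar 19, Mar 20, Mar 21, skipping weekends) brings us to Thursday, 21 March 2030, which is the date payment becomes effective.

21 March 2030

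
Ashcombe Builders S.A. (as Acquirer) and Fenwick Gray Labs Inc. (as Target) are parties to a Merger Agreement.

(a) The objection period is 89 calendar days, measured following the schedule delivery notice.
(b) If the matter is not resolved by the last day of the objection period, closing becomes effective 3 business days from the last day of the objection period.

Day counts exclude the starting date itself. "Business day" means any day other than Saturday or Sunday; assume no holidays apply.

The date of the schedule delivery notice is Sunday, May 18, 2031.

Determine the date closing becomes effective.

Aug 20, 2031

Adding 89 calendar days to May 18, 2031 gives Aug 15, 2031, which is the last day of the objection period.
The date closing becomes effective: 3 business days after Friday, Aug 15, 2031, skipping weekends — Aug 18, Aug 19, Aug 20 — lands on Wednesday, Aug 20, 2031.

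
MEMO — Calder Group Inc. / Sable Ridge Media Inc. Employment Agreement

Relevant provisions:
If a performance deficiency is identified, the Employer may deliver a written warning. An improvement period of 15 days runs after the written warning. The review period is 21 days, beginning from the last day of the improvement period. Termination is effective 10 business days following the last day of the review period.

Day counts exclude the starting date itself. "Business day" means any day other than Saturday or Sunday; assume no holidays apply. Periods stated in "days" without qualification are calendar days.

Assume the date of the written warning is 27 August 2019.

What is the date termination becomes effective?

The last day of the improvement period: 27 August 2019 + 15 days = 11 September 2019.
Adding 21 calendar days to 11 September 2019 gives 2 October 2019, which is the last day of the review period.
The date termination becomes effective: 10 business days after Wednesday, 2 October 2019, skipping weekends — Oct 3, Oct 4, Oct 7, Oct 8, Oct 9, Oct 10, Oct 11, Oct 14, Oct 15, Oct 16 — lands on Wednesday, 16 October 2019.

16 October 2019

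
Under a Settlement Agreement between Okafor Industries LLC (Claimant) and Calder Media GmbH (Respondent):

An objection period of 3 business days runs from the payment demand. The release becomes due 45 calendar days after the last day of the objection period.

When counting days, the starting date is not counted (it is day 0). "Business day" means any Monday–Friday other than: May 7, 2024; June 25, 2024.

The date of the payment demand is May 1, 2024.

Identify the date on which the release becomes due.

June 20, 2024

The last day of the objection period: counting 3 business days from Wednesday, May 1, 2024 (May 2, May 3, May 6, skipping weekends) reaches Monday, May 6, 2024.
Adding 45 calendar days to May 6, 2024 gives June 20, 2024, which is the date on which the release becomes due.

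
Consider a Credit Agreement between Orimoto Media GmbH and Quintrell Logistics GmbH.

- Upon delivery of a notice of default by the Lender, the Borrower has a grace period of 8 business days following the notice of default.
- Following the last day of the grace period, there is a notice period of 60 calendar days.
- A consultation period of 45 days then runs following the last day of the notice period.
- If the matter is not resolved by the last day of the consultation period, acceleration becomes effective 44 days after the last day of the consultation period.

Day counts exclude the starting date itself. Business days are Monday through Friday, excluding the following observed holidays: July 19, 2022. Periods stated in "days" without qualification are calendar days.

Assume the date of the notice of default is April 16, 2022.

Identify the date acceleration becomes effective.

September 23, 2022

The last day of the grace period: counting 8 business days from Saturday, April 16, 2022 (Apr 18, Apr 19, Apr 20, Apr 21, Apr 22, Apr 25, Apr 26, Apr 27, skipping weekends) reaches Wednesday, April 27, 2022.
The last day of the notice period: April 27, 2022 + 60 days = June 26, 2022.
Adding 45 calendar days to June 26, 2022 gives August 10, 2022, which is the last day of the consultation period.
The date acceleration becomes effective: August 10, 2022 + 44 days = September 23, 2022.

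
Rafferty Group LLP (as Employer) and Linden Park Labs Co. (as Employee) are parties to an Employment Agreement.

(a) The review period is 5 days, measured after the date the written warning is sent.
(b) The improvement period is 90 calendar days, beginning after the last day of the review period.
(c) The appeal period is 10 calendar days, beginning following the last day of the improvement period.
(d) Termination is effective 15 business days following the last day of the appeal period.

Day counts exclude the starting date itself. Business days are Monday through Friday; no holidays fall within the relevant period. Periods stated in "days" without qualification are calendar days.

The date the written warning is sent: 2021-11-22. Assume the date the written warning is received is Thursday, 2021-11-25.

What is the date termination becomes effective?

2022-03-28

Adding 5 calendar days to 2021-11-22 gives 2021-11-27, which is the last day of the review period.
The last day of the improvement period: 2021-11-27 + 90 days = 2022-02-25.
The last day of the appeal period: 10 calendar days after 2022-02-25 is 2022-03-07.
The date termination becomes effective: counting 15 business days from Monday, 2022-03-07 (Mar 8, Mar 9, Mar 10, Mar 11, …, Mar 24, Mar 25, Mar 28, skipping weekends) reaches Monday, 2022-03-28.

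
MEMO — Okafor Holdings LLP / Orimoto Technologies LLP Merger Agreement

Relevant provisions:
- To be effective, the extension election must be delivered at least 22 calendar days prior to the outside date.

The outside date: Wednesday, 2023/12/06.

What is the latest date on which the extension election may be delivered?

2023/12/06 minus 22 days is 2023/11/14.

2023/11/14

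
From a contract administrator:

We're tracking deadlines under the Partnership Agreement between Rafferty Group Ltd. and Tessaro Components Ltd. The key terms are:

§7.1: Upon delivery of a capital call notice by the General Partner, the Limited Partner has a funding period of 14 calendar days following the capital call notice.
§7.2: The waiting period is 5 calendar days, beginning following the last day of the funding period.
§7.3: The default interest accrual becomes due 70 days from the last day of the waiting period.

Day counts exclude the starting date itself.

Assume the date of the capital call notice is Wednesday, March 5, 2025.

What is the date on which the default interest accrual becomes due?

June 2, 2025

The last day of the funding period: March 5, 2025 + 14 days = March 19, 2025.
Adding 5 calendar days to March 19, 2025 gives March 24, 2025, which is the last day of the waiting period.
Adding 70 calendar days to March 24, 2025 gives June 2, 2025, which is the date on which the default interest accrual becomes due.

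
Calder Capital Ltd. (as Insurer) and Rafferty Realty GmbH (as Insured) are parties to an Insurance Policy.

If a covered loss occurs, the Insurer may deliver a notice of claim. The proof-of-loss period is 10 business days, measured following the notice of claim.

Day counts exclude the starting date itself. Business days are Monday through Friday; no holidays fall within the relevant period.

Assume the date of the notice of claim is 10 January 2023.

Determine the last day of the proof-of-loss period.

From Tuesday, 10 January 2023, 10 business days (Jan 11, Jan 12, Jan 13, Jan 16, Jan 17, Jan 18, Jan 19, Jan 20, Jan 23, Jan 24, skipping weekends) brings us to Tuesday, 24 January 2023, which is the last day of the proof-of-loss period.

24 January 2023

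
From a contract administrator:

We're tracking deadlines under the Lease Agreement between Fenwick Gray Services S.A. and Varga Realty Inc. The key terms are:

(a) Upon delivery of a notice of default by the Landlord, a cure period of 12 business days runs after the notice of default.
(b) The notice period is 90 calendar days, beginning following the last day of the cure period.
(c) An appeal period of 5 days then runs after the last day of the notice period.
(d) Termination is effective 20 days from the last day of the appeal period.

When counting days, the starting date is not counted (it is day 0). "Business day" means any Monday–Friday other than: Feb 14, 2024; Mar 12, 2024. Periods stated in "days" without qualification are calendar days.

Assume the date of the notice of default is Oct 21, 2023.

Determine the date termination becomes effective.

From Saturday, Oct 21, 2023, 12 business days (Oct 23, Oct 24, Oct 25, Oct 26, …, Nov 3, Nov 6, Nov 7, skipping weekends) brings us to Tuesday, Nov 7, 2023, which is the last day of the cure period.
The last day of the notice period: 90 calendar days after Nov 7, 2023 is Feb 5, 2024.
The last day of the appeal period: Feb 5, 2024 + 5 days = Feb 10, 2024.
The date termination becomes effective: Feb 10, 2024 + 20 days = Mar 1, 2024.

Mar 1, 2024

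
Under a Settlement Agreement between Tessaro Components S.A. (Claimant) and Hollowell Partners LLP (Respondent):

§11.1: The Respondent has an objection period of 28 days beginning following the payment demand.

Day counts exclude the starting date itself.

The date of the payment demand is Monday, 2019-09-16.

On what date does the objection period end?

The last day of the objection period: 2019-09-16 + 28 days = 2019-10-14.

2019-10-14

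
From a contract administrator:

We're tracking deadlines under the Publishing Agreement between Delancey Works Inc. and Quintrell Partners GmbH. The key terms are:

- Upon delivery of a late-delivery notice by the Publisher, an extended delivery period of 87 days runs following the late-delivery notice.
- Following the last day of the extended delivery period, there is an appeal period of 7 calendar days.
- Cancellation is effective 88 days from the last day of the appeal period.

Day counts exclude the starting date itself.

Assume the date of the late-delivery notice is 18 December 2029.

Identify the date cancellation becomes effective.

The last day of the extended delivery period: 87 calendar days after 18 December 2029 is 15 March 2030.
Adding 7 calendar days to 15 March 2030 gives 22 March 2030, which is the last day of the appeal period.
Adding 88 calendar days to 22 March 2030 gives 18 June 2030, which is the date cancellation becomes effective.

18 June 2030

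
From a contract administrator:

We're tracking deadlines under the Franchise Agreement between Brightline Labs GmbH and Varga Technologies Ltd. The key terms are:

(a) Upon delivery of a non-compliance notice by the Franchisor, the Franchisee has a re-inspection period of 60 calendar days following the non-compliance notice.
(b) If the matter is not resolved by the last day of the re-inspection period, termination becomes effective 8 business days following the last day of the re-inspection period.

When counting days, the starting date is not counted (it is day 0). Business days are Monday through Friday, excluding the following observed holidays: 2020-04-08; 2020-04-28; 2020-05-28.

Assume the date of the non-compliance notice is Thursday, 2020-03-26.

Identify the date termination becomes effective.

2020-06-05

The last day of the re-inspection period: 60 calendar days after 2020-03-26 is 2020-05-25.
From Monday, 2020-05-25, 8 business days (May 26, May 27, May 29, Jun 1, Jun 2, Jun 3, Jun 4, Jun 5, skipping weekends and the listed holiday on May 28) brings us to Friday, 2020-06-05, which is the date termination becomes effective.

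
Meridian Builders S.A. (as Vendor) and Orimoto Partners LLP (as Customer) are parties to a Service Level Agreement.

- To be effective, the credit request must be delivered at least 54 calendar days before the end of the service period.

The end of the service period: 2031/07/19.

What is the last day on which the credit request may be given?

2031/07/19 minus 54 days is 2031/05/26.

2031/05/26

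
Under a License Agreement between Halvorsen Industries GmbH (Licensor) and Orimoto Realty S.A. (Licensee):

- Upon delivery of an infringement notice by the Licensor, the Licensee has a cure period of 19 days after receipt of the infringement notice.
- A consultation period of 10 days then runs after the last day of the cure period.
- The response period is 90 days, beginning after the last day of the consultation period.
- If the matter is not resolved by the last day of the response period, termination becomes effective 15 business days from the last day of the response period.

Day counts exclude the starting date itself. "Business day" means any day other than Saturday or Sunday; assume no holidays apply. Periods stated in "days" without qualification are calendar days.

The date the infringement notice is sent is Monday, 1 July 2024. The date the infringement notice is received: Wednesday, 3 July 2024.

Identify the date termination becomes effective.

20 November 2024

The last day of the cure period: 19 calendar days after 3 July 2024 is 22 July 2024.
The last day of the consultation period: 10 calendar days after 22 July 2024 is 1 August 2024.
Adding 90 calendar days to 1 August 2024 gives 30 October 2024, which is the last day of the response period.
From Wednesday, 30 October 2024, 15 business days (Oct 31, Nov 1, Nov 4, Nov 5, …, Nov 18, Nov 19, Nov 20, skipping weekends) brings us to Wednesday, 20 November 2024, which is the date termination becomes effective.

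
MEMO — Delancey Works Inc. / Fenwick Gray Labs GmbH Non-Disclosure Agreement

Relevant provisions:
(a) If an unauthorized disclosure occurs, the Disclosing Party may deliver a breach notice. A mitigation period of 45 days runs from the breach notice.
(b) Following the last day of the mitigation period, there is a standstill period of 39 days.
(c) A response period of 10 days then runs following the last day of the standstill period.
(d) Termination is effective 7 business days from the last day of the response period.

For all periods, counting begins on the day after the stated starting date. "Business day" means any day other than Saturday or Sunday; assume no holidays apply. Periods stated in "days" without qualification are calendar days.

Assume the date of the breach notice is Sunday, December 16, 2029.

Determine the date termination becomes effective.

March 29, 2030

Adding 45 calendar days to December 16, 2029 gives January 30, 2030, which is the last day of the mitigation period.
Adding 39 calendar days to January 30, 2030 gives March 10, 2030, which is the last day of the standstill period.
The last day of the response period: March 10, 2030 + 10 days = March 20, 2030.
The date termination becomes effective: counting 7 business days from Wednesday, March 20, 2030 (Mar 21, Mar 22, Mar 25, Mar 26, Mar 27, Mar 28, Mar 29, skipping weekends) reaches Friday, March 29, 2030.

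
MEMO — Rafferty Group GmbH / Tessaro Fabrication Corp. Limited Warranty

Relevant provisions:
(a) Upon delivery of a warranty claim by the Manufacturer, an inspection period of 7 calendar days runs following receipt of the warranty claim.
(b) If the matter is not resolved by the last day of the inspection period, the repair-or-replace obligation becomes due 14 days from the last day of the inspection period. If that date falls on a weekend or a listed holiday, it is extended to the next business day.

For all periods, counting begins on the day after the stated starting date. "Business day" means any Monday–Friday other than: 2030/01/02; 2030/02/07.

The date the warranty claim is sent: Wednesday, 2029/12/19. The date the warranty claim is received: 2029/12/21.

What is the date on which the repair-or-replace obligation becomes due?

The last day of the inspection period: 7 calendar days after 2029/12/21 is 2029/12/28.
Adding 14 calendar days to 2029/12/28 gives 2030/01/11, which is the date on which the repair-or-replace obligation becomes due. 2030/01/11 is a Friday and is not a listed holiday, so no roll-forward applies.

2030/01/11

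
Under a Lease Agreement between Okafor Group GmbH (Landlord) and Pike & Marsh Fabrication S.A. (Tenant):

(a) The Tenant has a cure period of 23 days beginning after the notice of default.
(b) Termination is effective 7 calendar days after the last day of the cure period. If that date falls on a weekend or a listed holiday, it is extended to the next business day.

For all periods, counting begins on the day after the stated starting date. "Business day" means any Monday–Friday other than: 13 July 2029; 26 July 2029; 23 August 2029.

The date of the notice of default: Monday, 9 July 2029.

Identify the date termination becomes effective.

8 August 2029

The last day of the cure period: 9 July 2029 + 23 days = 1 August 2029.
Adding 7 calendar days to 1 August 2029 gives 8 August 2029, which is the date termination becomes effective. 8 August 2029 is a Wednesday and is not a listed holiday, so no roll-forward applies.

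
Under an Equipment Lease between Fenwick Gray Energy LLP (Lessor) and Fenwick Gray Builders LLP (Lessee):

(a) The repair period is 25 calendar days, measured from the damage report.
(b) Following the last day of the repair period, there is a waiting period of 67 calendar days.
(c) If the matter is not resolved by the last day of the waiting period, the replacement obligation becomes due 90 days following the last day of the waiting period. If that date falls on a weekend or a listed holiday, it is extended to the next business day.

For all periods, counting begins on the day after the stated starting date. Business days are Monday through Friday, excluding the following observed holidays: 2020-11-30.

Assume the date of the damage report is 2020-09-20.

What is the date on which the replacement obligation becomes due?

The last day of the repair period: 2020-09-20 + 25 days = 2020-10-15.
The last day of the waiting period: 67 calendar days after 2020-10-15 is 2020-12-21.
The date on which the replacement obligation becomes due: 90 calendar days after 2020-12-21 is 2021-03-21. That falls on a Sunday, so it rolls to the next business day, Monday, 2021-03-22.

2021-03-22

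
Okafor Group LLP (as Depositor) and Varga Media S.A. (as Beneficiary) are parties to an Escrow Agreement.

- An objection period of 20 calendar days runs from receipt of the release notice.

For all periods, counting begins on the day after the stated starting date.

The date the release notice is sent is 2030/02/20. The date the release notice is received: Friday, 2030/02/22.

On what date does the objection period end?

The last day of the objection period: 20 calendar days after 2030/02/22 is 2030/03/14.

2030/03/14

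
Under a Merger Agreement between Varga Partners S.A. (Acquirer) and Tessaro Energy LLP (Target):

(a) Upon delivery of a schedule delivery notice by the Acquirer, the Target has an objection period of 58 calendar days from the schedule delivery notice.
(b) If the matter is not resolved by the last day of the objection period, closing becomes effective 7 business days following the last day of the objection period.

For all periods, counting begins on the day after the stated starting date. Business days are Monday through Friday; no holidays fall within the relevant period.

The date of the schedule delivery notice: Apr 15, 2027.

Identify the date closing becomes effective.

Jun 22, 2027

Adding 58 calendar days to Apr 15, 2027 gives Jun 12, 2027, which is the last day of the objection period.
The date closing becomes effective: 7 business days after Saturday, Jun 12, 2027, skipping weekends — Jun 14, Jun 15, Jun 16, Jun 17, Jun 18, Jun 21, Jun 22 — lands on Tuesday, Jun 22, 2027.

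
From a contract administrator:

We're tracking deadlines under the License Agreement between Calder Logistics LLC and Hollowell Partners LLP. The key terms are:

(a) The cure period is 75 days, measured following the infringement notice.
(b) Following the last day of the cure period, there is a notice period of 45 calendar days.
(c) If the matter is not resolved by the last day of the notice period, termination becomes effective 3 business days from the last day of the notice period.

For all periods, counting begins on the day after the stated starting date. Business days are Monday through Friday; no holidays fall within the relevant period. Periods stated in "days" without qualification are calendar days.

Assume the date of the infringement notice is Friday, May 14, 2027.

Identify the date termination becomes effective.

The last day of the cure period: May 14, 2027 + 75 days = Jul 28, 2027.
The last day of the notice period: 45 calendar days after Jul 28, 2027 is Sep 11, 2027.
From Saturday, Sep 11, 2027, 3 business days (Sep 13, Sep 14, Sep 15, skipping weekends) brings us to Wednesday, Sep 15, 2027, which is the date termination becomes effective.

Sep 15, 2027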